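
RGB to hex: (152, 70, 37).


R = 152 → 98 (hex)
G = 70 → 46 (hex)
B = 37 → 25 (hex)
Hex = #984625


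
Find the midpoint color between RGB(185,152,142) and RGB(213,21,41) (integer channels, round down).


Midpoint: each channel = ⌊(C₁+C₂)/2⌋
R: ⌊(185+213)/2⌋ = 199
G: ⌊(152+21)/2⌋ = 86
B: ⌊(142+41)/2⌋ = 91
= RGB(199, 86, 91)


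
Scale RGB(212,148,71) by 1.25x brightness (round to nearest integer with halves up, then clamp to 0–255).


Multiply each channel by 1.25, round half up, clamp to [0, 255]
R: 212×1.25 = 265 → clamp → 255
G: 148×1.25 = 185
B: 71×1.25 = 88.75 → round → 89
= RGB(255, 185, 89)


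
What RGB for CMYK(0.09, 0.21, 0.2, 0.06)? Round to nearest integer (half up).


R = 255 × (1-C) × (1-K) = 255 × 0.91 × 0.94 = 218.127 → 218
G = 255 × (1-M) × (1-K) = 255 × 0.79 × 0.94 = 189.363 → 189
B = 255 × (1-Y) × (1-K) = 255 × 0.80 × 0.94 = 191.76 → 192
= RGB(218, 189, 192)


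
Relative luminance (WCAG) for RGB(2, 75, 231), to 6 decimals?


Linearize each channel (sRGB transfer function): c = v/255; c_lin = c/12.92 if c ≤ 0.04045, else ((c+0.055)/1.055)^2.4
  R: 2/255 ≈ 0.007843 ≤ 0.04045 → 0.007843/12.92 ≈ 0.000607
  G: 75/255 ≈ 0.294118 > 0.04045 → ((0.294118+0.055)/1.055)^2.4 ≈ 0.070360
  B: 231/255 ≈ 0.905882 > 0.04045 → ((0.905882+0.055)/1.055)^2.4 ≈ 0.799103
R_lin = 0.000607, G_lin = 0.070360, B_lin = 0.799103
L = 0.2126×R + 0.7152×G + 0.0722×B
L = 0.2126×0.000607 + 0.7152×0.070360 + 0.0722×0.799103
L ≈ 0.108146


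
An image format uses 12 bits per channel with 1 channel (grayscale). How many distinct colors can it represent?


Total bits = 12 bits/channel × 1 channels = 12 bits
Distinct colors = 2^12
= 4,096 colors


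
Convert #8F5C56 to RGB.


8F → 143 (R)
5C → 92 (G)
56 → 86 (B)
= RGB(143, 92, 86)


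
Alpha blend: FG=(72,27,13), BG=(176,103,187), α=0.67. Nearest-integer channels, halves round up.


C = α×F + (1-α)×B, with 1-α = 0.33
R: 0.67×72 + 0.33×176 = 48.24 + 58.08 = 106.32 → 106
G: 0.67×27 + 0.33×103 = 18.09 + 33.99 = 52.08 → 52
B: 0.67×13 + 0.33×187 = 8.71 + 61.71 = 70.42 → 70
= RGB(106, 52, 70)


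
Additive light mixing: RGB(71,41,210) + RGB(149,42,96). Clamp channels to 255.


Additive: each channel = min(255, C₁+C₂)
R: 71+149 = 220 → 220
G: 41+42 = 83 → 83
B: 210+96 = 306 → 255
= RGB(220, 83, 255)


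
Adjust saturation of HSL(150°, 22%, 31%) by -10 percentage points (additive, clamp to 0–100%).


Original S = 22%
Adjustment = -10 percentage points
New S = 22 + (-10) = 12
Clamp to [0, 100] → 12
= HSL(150°, 12%, 31%)


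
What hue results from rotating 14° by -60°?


New hue = (H + rotation) mod 360
New hue = (14 -60) mod 360
= -46 mod 360
= 314°


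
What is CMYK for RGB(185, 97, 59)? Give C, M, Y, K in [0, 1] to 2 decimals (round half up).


R'=185/255≈0.7255, G'=97/255≈0.3804, B'=59/255≈0.2314
K = 1 - max(R',G',B') = 1 - 185/255 = 70/255 = 0.27450… → 0.27
(1-R'-K)/(1-K) simplifies to (max-R)/max with max = 185:
C = (185-185)/185 = 0/185 = 0 → 0.00
M = (185-97)/185 = 88/185 = 0.47567… → 0.48
Y = (185-59)/185 = 126/185 = 0.68108… → 0.68
= CMYK(0.00, 0.48, 0.68, 0.27)


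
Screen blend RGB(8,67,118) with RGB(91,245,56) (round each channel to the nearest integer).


Screen: C = 255 - (255-A)×(255-B)/255, rounded to nearest integer
R: 255 - (255-8)×(255-91)/255 = 255 - 40508/255 ≈ 255 - 158.855 = 96.145 → 96
G: 255 - (255-67)×(255-245)/255 = 255 - 1880/255 ≈ 255 - 7.373 = 247.627 → 248
B: 255 - (255-118)×(255-56)/255 = 255 - 27263/255 ≈ 255 - 106.914 = 148.086 → 148
= RGB(96, 248, 148)


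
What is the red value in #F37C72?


Color: #F37C72
R = F3 = 243
G = 7C = 124
B = 72 = 114
Red = 243


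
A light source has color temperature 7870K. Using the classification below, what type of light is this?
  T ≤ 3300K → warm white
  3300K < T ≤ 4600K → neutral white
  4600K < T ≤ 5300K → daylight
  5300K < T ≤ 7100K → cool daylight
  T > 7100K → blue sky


Temperature: 7870K
7870K > 7100K → blue sky
Classification: blue sky


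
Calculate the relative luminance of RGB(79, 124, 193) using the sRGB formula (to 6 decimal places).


Linearize each channel (sRGB transfer function): c = v/255; c_lin = c/12.92 if c ≤ 0.04045, else ((c+0.055)/1.055)^2.4
  R: 79/255 ≈ 0.309804 > 0.04045 → ((0.309804+0.055)/1.055)^2.4 ≈ 0.078187
  G: 124/255 ≈ 0.486275 > 0.04045 → ((0.486275+0.055)/1.055)^2.4 ≈ 0.201556
  B: 193/255 ≈ 0.756863 > 0.04045 → ((0.756863+0.055)/1.055)^2.4 ≈ 0.533276
R_lin = 0.078187, G_lin = 0.201556, B_lin = 0.533276
L = 0.2126×R + 0.7152×G + 0.0722×B
L = 0.2126×0.078187 + 0.7152×0.201556 + 0.0722×0.533276
L ≈ 0.199278


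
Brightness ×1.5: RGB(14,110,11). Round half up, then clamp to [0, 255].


Multiply each channel by 1.5, round half up, clamp to [0, 255]
R: 14×1.5 = 21
G: 110×1.5 = 165
B: 11×1.5 = 16.5 → round → 17
= RGB(21, 165, 17)


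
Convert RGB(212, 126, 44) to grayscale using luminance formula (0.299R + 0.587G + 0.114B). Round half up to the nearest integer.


Gray = 0.299×R + 0.587×G + 0.114×B
Gray = 0.299×212 + 0.587×126 + 0.114×44
Gray = 63.388 + 73.962 + 5.016
Gray = 142.366 → round half up → 142
Gray = 142


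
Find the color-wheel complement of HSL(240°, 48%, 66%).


Complement = opposite side of color wheel = hue + 180°
H' = (240 + 180) mod 360 = 60°
S and L unchanged.
= HSL(60°, 48%, 66%)


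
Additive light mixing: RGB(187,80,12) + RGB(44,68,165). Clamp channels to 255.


Additive: each channel = min(255, C₁+C₂)
R: 187+44 = 231 → 231
G: 80+68 = 148 → 148
B: 12+165 = 177 → 177
= RGB(231, 148, 177)


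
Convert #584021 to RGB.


58 → 88 (R)
40 → 64 (G)
21 → 33 (B)
= RGB(88, 64, 33)


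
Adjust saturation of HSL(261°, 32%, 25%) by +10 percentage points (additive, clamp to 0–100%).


Original S = 32%
Adjustment = +10 percentage points
New S = 32 + (10) = 42
Clamp to [0, 100] → 42
= HSL(261°, 42%, 25%)


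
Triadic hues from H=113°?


Triadic: equally spaced at 120° intervals
H1 = 113°
H2 = (113 + 120) mod 360 = 233°
H3 = (113 + 240) mod 360 = 353°
Triadic = 113°, 233°, 353°


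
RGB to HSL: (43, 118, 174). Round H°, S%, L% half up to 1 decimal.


Normalize: R'=43/255≈0.1686, G'=118/255≈0.4627, B'=174/255≈0.6824
Max=174/255, Min=43/255, Δ=Max-Min=131/255
L = (Max+Min)/2 = (174+43)/510 = 217/510 = 0.42549… → L = 42.5%
L ≤ 0.5 → S = Δ/(Max+Min) = 131/(174+43) = 131/217 = 0.60368… → S = 60.4%
(the 1/255 factors cancel in S and H, so raw channel differences can be used)
Max is B' → H = 60 × ((R-G)/Δ + 4) = 60 × ((43-118)/131 + 4)
  -75/131 + 4 = -0.5725… + 4 = 3.4274…
  H = 60 × 3.4274… = 205.648…° → H = 205.6°
= HSL(205.6°, 60.4%, 42.5%)


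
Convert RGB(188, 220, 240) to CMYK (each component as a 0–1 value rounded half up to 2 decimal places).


R'=188/255≈0.7373, G'=220/255≈0.8627, B'=240/255≈0.9412
K = 1 - max(R',G',B') = 1 - 240/255 = 15/255 = 0.05882… → 0.06
(1-R'-K)/(1-K) simplifies to (max-R)/max with max = 240:
C = (240-188)/240 = 52/240 = 0.21666… → 0.22
M = (240-220)/240 = 20/240 = 0.08333… → 0.08
Y = (240-240)/240 = 0/240 = 0 → 0.00
= CMYK(0.22, 0.08, 0.00, 0.06)


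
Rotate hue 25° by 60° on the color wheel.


New hue = (H + rotation) mod 360
New hue = (25 + 60) mod 360
= 85 mod 360
= 85°


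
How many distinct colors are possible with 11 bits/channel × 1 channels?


Total bits = 11 bits/channel × 1 channels = 11 bits
Distinct colors = 2^11
= 2,048 colors


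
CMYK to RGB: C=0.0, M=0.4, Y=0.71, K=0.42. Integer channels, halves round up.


R = 255 × (1-C) × (1-K) = 255 × 1.00 × 0.58 = 147.9 → 148
G = 255 × (1-M) × (1-K) = 255 × 0.60 × 0.58 = 88.74 → 89
B = 255 × (1-Y) × (1-K) = 255 × 0.29 × 0.58 = 42.891 → 43
= RGB(148, 89, 43)


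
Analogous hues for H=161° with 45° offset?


Base hue: 161°
Left analog: (161 - 45) mod 360 = 116°
Right analog: (161 + 45) mod 360 = 206°
Analogous hues = 116° and 206°


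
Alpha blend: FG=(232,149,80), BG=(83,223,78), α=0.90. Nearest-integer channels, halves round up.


C = α×F + (1-α)×B, with 1-α = 0.10
R: 0.90×232 + 0.10×83 = 208.80 + 8.30 = 217.10 → 217
G: 0.90×149 + 0.10×223 = 134.10 + 22.30 = 156.40 → 156
B: 0.90×80 + 0.10×78 = 72.00 + 7.80 = 79.80 → 80
= RGB(217, 156, 80)


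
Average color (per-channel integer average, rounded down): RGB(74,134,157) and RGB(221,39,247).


Midpoint: each channel = ⌊(C₁+C₂)/2⌋
R: ⌊(74+221)/2⌋ = 147
G: ⌊(134+39)/2⌋ = 86
B: ⌊(157+247)/2⌋ = 202
= RGB(147, 86, 202)


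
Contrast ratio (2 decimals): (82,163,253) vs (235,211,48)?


Linearize each sRGB channel c=v/255: c/12.92 if c ≤ 0.04045 else ((c+0.055)/1.055)^2.4
L = 0.2126×R_lin + 0.7152×G_lin + 0.0722×B_lin
Color 1 (82,163,253):
  R=82: 82/255≈0.3216 > 0.04045 → ((0.3216+0.055)/1.055)^2.4 ≈ 0.08438
  G=163: 163/255≈0.6392 > 0.04045 → ((0.6392+0.055)/1.055)^2.4 ≈ 0.36625
  B=253: 253/255≈0.9922 > 0.04045 → ((0.9922+0.055)/1.055)^2.4 ≈ 0.98225
  L1 = 0.2126×0.08438 + 0.7152×0.36625 + 0.0722×0.98225 ≈ 0.35080
Color 2 (235,211,48):
  R=235: 235/255≈0.9216 > 0.04045 → ((0.9216+0.055)/1.055)^2.4 ≈ 0.83077
  G=211: 211/255≈0.8275 > 0.04045 → ((0.8275+0.055)/1.055)^2.4 ≈ 0.65141
  B=48: 48/255≈0.1882 > 0.04045 → ((0.1882+0.055)/1.055)^2.4 ≈ 0.02956
  L2 = 0.2126×0.83077 + 0.7152×0.65141 + 0.0722×0.02956 ≈ 0.64464
Lighter = 0.64464, Darker = 0.35080
Ratio = (L_lighter + 0.05) / (L_darker + 0.05)
Ratio = (0.64464 + 0.05) / (0.35080 + 0.05) = 0.69464 / 0.40080 ≈ 1.7331
Ratio ≈ 1.73:1


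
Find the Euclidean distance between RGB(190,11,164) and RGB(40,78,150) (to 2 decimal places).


d = √[(R₁-R₂)² + (G₁-G₂)² + (B₁-B₂)²]
d = √[(190-40)² + (11-78)² + (164-150)²]
d = √[22500 + 4489 + 196]
d = √27185
d ≈ 164.88


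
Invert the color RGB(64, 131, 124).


Invert: (255-R, 255-G, 255-B)
R: 255-64 = 191
G: 255-131 = 124
B: 255-124 = 131
= RGB(191, 124, 131)


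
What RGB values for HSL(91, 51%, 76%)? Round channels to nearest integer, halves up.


H=91°, S=0.51, L=0.76
C = (1-|2L-1|)×S = (1-|0.52|)×0.51 = 0.2448
H' = H/60 = 91/60 ≈ 1.5167; X = C×(1-|H' mod 2 - 1|) = 0.11832
m = L - C/2 = 0.76 - 0.1224 = 0.6376
Sector ⌊H'⌋ = 1 → (R',G',B') = (0.11832, 0.2448, 0.0)
RGB = ((R'+m)×255, (G'+m)×255, (B'+m)×255) = (192.7596, 225.012, 162.588)
Round half up → RGB(193, 225, 163)


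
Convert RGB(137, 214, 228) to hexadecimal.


R = 137 → 89 (hex)
G = 214 → D6 (hex)
B = 228 → E4 (hex)
Hex = #89D6E4


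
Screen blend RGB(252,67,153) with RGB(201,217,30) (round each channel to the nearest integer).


Screen: C = 255 - (255-A)×(255-B)/255, rounded to nearest integer
R: 255 - (255-252)×(255-201)/255 = 255 - 162/255 ≈ 255 - 0.635 = 254.365 → 254
G: 255 - (255-67)×(255-217)/255 = 255 - 7144/255 ≈ 255 - 28.016 = 226.984 → 227
B: 255 - (255-153)×(255-30)/255 = 255 - 22950/255 ≈ 255 - 90.000 = 165.000 → 165
= RGB(254, 227, 165)


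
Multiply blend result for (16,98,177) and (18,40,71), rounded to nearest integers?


Multiply: C = A×B/255, rounded to nearest integer
R: 16×18/255 = 288/255 ≈ 1.129 → 1
G: 98×40/255 = 3920/255 ≈ 15.373 → 15
B: 177×71/255 = 12567/255 ≈ 49.282 → 49
= RGB(1, 15, 49)


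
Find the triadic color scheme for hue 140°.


Triadic: equally spaced at 120° intervals
H1 = 140°
H2 = (140 + 120) mod 360 = 260°
H3 = (140 + 240) mod 360 = 20°
Triadic = 140°, 260°, 20°


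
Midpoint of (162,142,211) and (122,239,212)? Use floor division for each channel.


Midpoint: each channel = ⌊(C₁+C₂)/2⌋
R: ⌊(162+122)/2⌋ = 142
G: ⌊(142+239)/2⌋ = 190
B: ⌊(211+212)/2⌋ = 211
= RGB(142, 190, 211)


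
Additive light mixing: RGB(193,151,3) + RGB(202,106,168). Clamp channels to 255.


Additive: each channel = min(255, C₁+C₂)
R: 193+202 = 395 → 255
G: 151+106 = 257 → 255
B: 3+168 = 171 → 171
= RGB(255, 255, 171)


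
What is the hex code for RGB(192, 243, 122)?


R = 192 → C0 (hex)
G = 243 → F3 (hex)
B = 122 → 7A (hex)
Hex = #C0F37A


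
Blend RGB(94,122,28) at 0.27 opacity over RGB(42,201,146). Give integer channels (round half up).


C = α×F + (1-α)×B, with 1-α = 0.73
R: 0.27×94 + 0.73×42 = 25.38 + 30.66 = 56.04 → 56
G: 0.27×122 + 0.73×201 = 32.94 + 146.73 = 179.67 → 180
B: 0.27×28 + 0.73×146 = 7.56 + 106.58 = 114.14 → 114
= RGB(56, 180, 114)


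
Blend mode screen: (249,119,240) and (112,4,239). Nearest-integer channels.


Screen: C = 255 - (255-A)×(255-B)/255, rounded to nearest integer
R: 255 - (255-249)×(255-112)/255 = 255 - 858/255 ≈ 255 - 3.365 = 251.635 → 252
G: 255 - (255-119)×(255-4)/255 = 255 - 34136/255 ≈ 255 - 133.867 = 121.133 → 121
B: 255 - (255-240)×(255-239)/255 = 255 - 240/255 ≈ 255 - 0.941 = 254.059 → 254
= RGB(252, 121, 254)


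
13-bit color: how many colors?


Colors = 2^bits = 2^13
= 8,192 colors


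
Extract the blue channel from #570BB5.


Color: #570BB5
R = 57 = 87
G = 0B = 11
B = B5 = 181
Blue = 181


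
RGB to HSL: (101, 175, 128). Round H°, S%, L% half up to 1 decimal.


Normalize: R'=101/255≈0.3961, G'=175/255≈0.6863, B'=128/255≈0.5020
Max=175/255, Min=101/255, Δ=Max-Min=74/255
L = (Max+Min)/2 = (175+101)/510 = 276/510 = 0.54117… → L = 54.1%
L > 0.5 → S = Δ/(2-Max-Min) = 74/(510-175-101) = 74/234 = 0.31623… → S = 31.6%
(the 1/255 factors cancel in S and H, so raw channel differences can be used)
Max is G' → H = 60 × ((B-R)/Δ + 2) = 60 × ((128-101)/74 + 2)
  27/74 + 2 = 0.3648… + 2 = 2.3648…
  H = 60 × 2.3648… = 141.891…° → H = 141.9°
= HSL(141.9°, 31.6%, 54.1%)


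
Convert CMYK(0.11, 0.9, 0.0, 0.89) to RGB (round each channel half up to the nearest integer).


R = 255 × (1-C) × (1-K) = 255 × 0.89 × 0.11 = 24.9645 → 25
G = 255 × (1-M) × (1-K) = 255 × 0.10 × 0.11 = 2.805 → 3
B = 255 × (1-Y) × (1-K) = 255 × 1.00 × 0.11 = 28.05 → 28
= RGB(25, 3, 28)


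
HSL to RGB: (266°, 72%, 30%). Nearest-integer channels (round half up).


H=266°, S=0.72, L=0.30
C = (1-|2L-1|)×S = (1-|-0.40|)×0.72 = 0.432
H' = H/60 = 266/60 ≈ 4.4333; X = C×(1-|H' mod 2 - 1|) = 0.1872
m = L - C/2 = 0.30 - 0.216 = 0.084
Sector ⌊H'⌋ = 4 → (R',G',B') = (0.1872, 0.0, 0.432)
RGB = ((R'+m)×255, (G'+m)×255, (B'+m)×255) = (69.156, 21.42, 131.58)
Round half up → RGB(69, 21, 132)


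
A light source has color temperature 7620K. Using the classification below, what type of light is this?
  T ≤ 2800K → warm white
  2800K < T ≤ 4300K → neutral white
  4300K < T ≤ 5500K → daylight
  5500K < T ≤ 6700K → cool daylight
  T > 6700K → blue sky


Temperature: 7620K
7620K > 6700K → blue sky
Classification: blue sky


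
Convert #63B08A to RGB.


63 → 99 (R)
B0 → 176 (G)
8A → 138 (B)
= RGB(99, 176, 138)


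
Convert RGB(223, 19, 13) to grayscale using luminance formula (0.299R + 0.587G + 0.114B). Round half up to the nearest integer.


Gray = 0.299×R + 0.587×G + 0.114×B
Gray = 0.299×223 + 0.587×19 + 0.114×13
Gray = 66.677 + 11.153 + 1.482
Gray = 79.312 → round half up → 79
Gray = 79


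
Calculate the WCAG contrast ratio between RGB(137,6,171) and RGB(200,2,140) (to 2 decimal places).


Linearize each sRGB channel c=v/255: c/12.92 if c ≤ 0.04045 else ((c+0.055)/1.055)^2.4
L = 0.2126×R_lin + 0.7152×G_lin + 0.0722×B_lin
Color 1 (137,6,171):
  R=137: 137/255≈0.5373 > 0.04045 → ((0.5373+0.055)/1.055)^2.4 ≈ 0.25016
  G=6: 6/255≈0.0235 ≤ 0.04045 → 0.0235/12.92 ≈ 0.00182
  B=171: 171/255≈0.6706 > 0.04045 → ((0.6706+0.055)/1.055)^2.4 ≈ 0.40724
  L1 = 0.2126×0.25016 + 0.7152×0.00182 + 0.0722×0.40724 ≈ 0.08389
Color 2 (200,2,140):
  R=200: 200/255≈0.7843 > 0.04045 → ((0.7843+0.055)/1.055)^2.4 ≈ 0.57758
  G=2: 2/255≈0.0078 ≤ 0.04045 → 0.0078/12.92 ≈ 0.00061
  B=140: 140/255≈0.5490 > 0.04045 → ((0.5490+0.055)/1.055)^2.4 ≈ 0.26225
  L2 = 0.2126×0.57758 + 0.7152×0.00061 + 0.0722×0.26225 ≈ 0.14216
Lighter = 0.14216, Darker = 0.08389
Ratio = (L_lighter + 0.05) / (L_darker + 0.05)
Ratio = (0.14216 + 0.05) / (0.08389 + 0.05) = 0.19216 / 0.13389 ≈ 1.4352
Ratio ≈ 1.44:1


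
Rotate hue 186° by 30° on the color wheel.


New hue = (H + rotation) mod 360
New hue = (186 + 30) mod 360
= 216 mod 360
= 216°


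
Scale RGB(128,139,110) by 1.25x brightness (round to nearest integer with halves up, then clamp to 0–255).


Multiply each channel by 1.25, round half up, clamp to [0, 255]
R: 128×1.25 = 160
G: 139×1.25 = 173.75 → round → 174
B: 110×1.25 = 137.5 → round → 138
= RGB(160, 174, 138)


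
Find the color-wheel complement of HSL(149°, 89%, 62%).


Complement = opposite side of color wheel = hue + 180°
H' = (149 + 180) mod 360 = 329°
S and L unchanged.
= HSL(329°, 89%, 62%)


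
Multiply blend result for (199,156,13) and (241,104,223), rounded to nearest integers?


Multiply: C = A×B/255, rounded to nearest integer
R: 199×241/255 = 47959/255 ≈ 188.075 → 188
G: 156×104/255 = 16224/255 ≈ 63.624 → 64
B: 13×223/255 = 2899/255 ≈ 11.369 → 11
= RGB(188, 64, 11)


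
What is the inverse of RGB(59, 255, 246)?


Invert: (255-R, 255-G, 255-B)
R: 255-59 = 196
G: 255-255 = 0
B: 255-246 = 9
= RGB(196, 0, 9)


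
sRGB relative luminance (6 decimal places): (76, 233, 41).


Linearize each channel (sRGB transfer function): c = v/255; c_lin = c/12.92 if c ≤ 0.04045, else ((c+0.055)/1.055)^2.4
  R: 76/255 ≈ 0.298039 > 0.04045 → ((0.298039+0.055)/1.055)^2.4 ≈ 0.072272
  G: 233/255 ≈ 0.913725 > 0.04045 → ((0.913725+0.055)/1.055)^2.4 ≈ 0.814847
  B: 41/255 ≈ 0.160784 > 0.04045 → ((0.160784+0.055)/1.055)^2.4 ≈ 0.022174
R_lin = 0.072272, G_lin = 0.814847, B_lin = 0.022174
L = 0.2126×R + 0.7152×G + 0.0722×B
L = 0.2126×0.072272 + 0.7152×0.814847 + 0.0722×0.022174
L ≈ 0.599744


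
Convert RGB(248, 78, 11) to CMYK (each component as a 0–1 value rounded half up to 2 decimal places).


R'=248/255≈0.9725, G'=78/255≈0.3059, B'=11/255≈0.0431
K = 1 - max(R',G',B') = 1 - 248/255 = 7/255 = 0.02745… → 0.03
(1-R'-K)/(1-K) simplifies to (max-R)/max with max = 248:
C = (248-248)/248 = 0/248 = 0 → 0.00
M = (248-78)/248 = 170/248 = 0.68548… → 0.69
Y = (248-11)/248 = 237/248 = 0.95564… → 0.96
= CMYK(0.00, 0.69, 0.96, 0.03)


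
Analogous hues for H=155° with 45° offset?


Base hue: 155°
Left analog: (155 - 45) mod 360 = 110°
Right analog: (155 + 45) mod 360 = 200°
Analogous hues = 110° and 200°


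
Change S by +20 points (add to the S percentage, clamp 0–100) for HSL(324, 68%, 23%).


Original S = 68%
Adjustment = +20 percentage points
New S = 68 + (20) = 88
Clamp to [0, 100] → 88
= HSL(324°, 88%, 23%)


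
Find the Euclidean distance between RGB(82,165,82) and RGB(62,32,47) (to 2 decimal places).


d = √[(R₁-R₂)² + (G₁-G₂)² + (B₁-B₂)²]
d = √[(82-62)² + (165-32)² + (82-47)²]
d = √[400 + 17689 + 1225]
d = √19314
d ≈ 138.97


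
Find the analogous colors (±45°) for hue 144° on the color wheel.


Base hue: 144°
Left analog: (144 - 45) mod 360 = 99°
Right analog: (144 + 45) mod 360 = 189°
Analogous hues = 99° and 189°


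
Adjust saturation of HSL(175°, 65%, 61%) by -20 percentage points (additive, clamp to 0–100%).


Original S = 65%
Adjustment = -20 percentage points
New S = 65 + (-20) = 45
Clamp to [0, 100] → 45
= HSL(175°, 45%, 61%)


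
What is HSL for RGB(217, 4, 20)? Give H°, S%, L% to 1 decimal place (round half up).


Normalize: R'=217/255≈0.8510, G'=4/255≈0.0157, B'=20/255≈0.0784
Max=217/255, Min=4/255, Δ=Max-Min=213/255
L = (Max+Min)/2 = (217+4)/510 = 221/510 = 0.43333… → L = 43.3%
L ≤ 0.5 → S = Δ/(Max+Min) = 213/(217+4) = 213/221 = 0.96380… → S = 96.4%
(the 1/255 factors cancel in S and H, so raw channel differences can be used)
Max is R' → H = 60 × (((G-B)/Δ) mod 6) = 60 × (((4-20)/213) mod 6)
  (-16)/213 = -0.0751…; negative, so add 6 → 5.9248…
  H = 60 × 5.9248… = 355.492…° → H = 355.5°
= HSL(355.5°, 96.4%, 43.3%)


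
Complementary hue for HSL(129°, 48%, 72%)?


Complement = opposite side of color wheel = hue + 180°
H' = (129 + 180) mod 360 = 309°
S and L unchanged.
= HSL(309°, 48%, 72%)


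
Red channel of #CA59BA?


Color: #CA59BA
R = CA = 202
G = 59 = 89
B = BA = 186
Red = 202


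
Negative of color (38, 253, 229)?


Invert: (255-R, 255-G, 255-B)
R: 255-38 = 217
G: 255-253 = 2
B: 255-229 = 26
= RGB(217, 2, 26)


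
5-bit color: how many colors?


Colors = 2^bits = 2^5
= 32 colors


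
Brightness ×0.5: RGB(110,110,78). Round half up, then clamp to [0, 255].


Multiply each channel by 0.5, round half up, clamp to [0, 255]
R: 110×0.5 = 55
G: 110×0.5 = 55
B: 78×0.5 = 39
= RGB(55, 55, 39)


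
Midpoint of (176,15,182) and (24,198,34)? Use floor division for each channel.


Midpoint: each channel = ⌊(C₁+C₂)/2⌋
R: ⌊(176+24)/2⌋ = 100
G: ⌊(15+198)/2⌋ = 106
B: ⌊(182+34)/2⌋ = 108
= RGB(100, 106, 108)


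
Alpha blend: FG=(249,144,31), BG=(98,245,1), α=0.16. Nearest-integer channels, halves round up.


C = α×F + (1-α)×B, with 1-α = 0.84
R: 0.16×249 + 0.84×98 = 39.84 + 82.32 = 122.16 → 122
G: 0.16×144 + 0.84×245 = 23.04 + 205.80 = 228.84 → 229
B: 0.16×31 + 0.84×1 = 4.96 + 0.84 = 5.80 → 6
= RGB(122, 229, 6)


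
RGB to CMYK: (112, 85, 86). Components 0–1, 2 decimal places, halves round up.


R'=112/255≈0.4392, G'=85/255≈0.3333, B'=86/255≈0.3373
K = 1 - max(R',G',B') = 1 - 112/255 = 143/255 = 0.56078… → 0.56
(1-R'-K)/(1-K) simplifies to (max-R)/max with max = 112:
C = (112-112)/112 = 0/112 = 0 → 0.00
M = (112-85)/112 = 27/112 = 0.24107… → 0.24
Y = (112-86)/112 = 26/112 = 0.23214… → 0.23
= CMYK(0.00, 0.24, 0.23, 0.56)


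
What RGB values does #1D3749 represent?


1D → 29 (R)
37 → 55 (G)
49 → 73 (B)
= RGB(29, 55, 73)


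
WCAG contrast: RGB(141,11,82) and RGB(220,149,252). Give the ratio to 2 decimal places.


Linearize each sRGB channel c=v/255: c/12.92 if c ≤ 0.04045 else ((c+0.055)/1.055)^2.4
L = 0.2126×R_lin + 0.7152×G_lin + 0.0722×B_lin
Color 1 (141,11,82):
  R=141: 141/255≈0.5529 > 0.04045 → ((0.5529+0.055)/1.055)^2.4 ≈ 0.26636
  G=11: 11/255≈0.0431 > 0.04045 → ((0.0431+0.055)/1.055)^2.4 ≈ 0.00335
  B=82: 82/255≈0.3216 > 0.04045 → ((0.3216+0.055)/1.055)^2.4 ≈ 0.08438
  L1 = 0.2126×0.26636 + 0.7152×0.00335 + 0.0722×0.08438 ≈ 0.06511
Color 2 (220,149,252):
  R=220: 220/255≈0.8627 > 0.04045 → ((0.8627+0.055)/1.055)^2.4 ≈ 0.71569
  G=149: 149/255≈0.5843 > 0.04045 → ((0.5843+0.055)/1.055)^2.4 ≈ 0.30054
  B=252: 252/255≈0.9882 > 0.04045 → ((0.9882+0.055)/1.055)^2.4 ≈ 0.97345
  L2 = 0.2126×0.71569 + 0.7152×0.30054 + 0.0722×0.97345 ≈ 0.43739
Lighter = 0.43739, Darker = 0.06511
Ratio = (L_lighter + 0.05) / (L_darker + 0.05)
Ratio = (0.43739 + 0.05) / (0.06511 + 0.05) = 0.48739 / 0.11511 ≈ 4.2340
Ratio ≈ 4.23:1


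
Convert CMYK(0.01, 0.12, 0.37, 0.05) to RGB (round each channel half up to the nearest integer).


R = 255 × (1-C) × (1-K) = 255 × 0.99 × 0.95 = 239.8275 → 240
G = 255 × (1-M) × (1-K) = 255 × 0.88 × 0.95 = 213.18 → 213
B = 255 × (1-Y) × (1-K) = 255 × 0.63 × 0.95 = 152.6175 → 153
= RGB(240, 213, 153)


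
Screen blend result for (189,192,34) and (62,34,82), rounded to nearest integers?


Screen: C = 255 - (255-A)×(255-B)/255, rounded to nearest integer
R: 255 - (255-189)×(255-62)/255 = 255 - 12738/255 ≈ 255 - 49.953 = 205.047 → 205
G: 255 - (255-192)×(255-34)/255 = 255 - 13923/255 ≈ 255 - 54.600 = 200.400 → 200
B: 255 - (255-34)×(255-82)/255 = 255 - 38233/255 ≈ 255 - 149.933 = 105.067 → 105
= RGB(205, 200, 105)


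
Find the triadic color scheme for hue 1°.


Triadic: equally spaced at 120° intervals
H1 = 1°
H2 = (1 + 120) mod 360 = 121°
H3 = (1 + 240) mod 360 = 241°
Triadic = 1°, 121°, 241°


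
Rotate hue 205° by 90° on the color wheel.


New hue = (H + rotation) mod 360
New hue = (205 + 90) mod 360
= 295 mod 360
= 295°


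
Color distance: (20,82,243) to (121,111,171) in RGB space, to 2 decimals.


d = √[(R₁-R₂)² + (G₁-G₂)² + (B₁-B₂)²]
d = √[(20-121)² + (82-111)² + (243-171)²]
d = √[10201 + 841 + 5184]
d = √16226
d ≈ 127.38


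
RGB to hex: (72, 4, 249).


R = 72 → 48 (hex)
G = 4 → 04 (hex)
B = 249 → F9 (hex)
Hex = #4804F9


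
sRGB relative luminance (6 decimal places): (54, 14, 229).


Linearize each channel (sRGB transfer function): c = v/255; c_lin = c/12.92 if c ≤ 0.04045, else ((c+0.055)/1.055)^2.4
  R: 54/255 ≈ 0.211765 > 0.04045 → ((0.211765+0.055)/1.055)^2.4 ≈ 0.036889
  G: 14/255 ≈ 0.054902 > 0.04045 → ((0.054902+0.055)/1.055)^2.4 ≈ 0.004391
  B: 229/255 ≈ 0.898039 > 0.04045 → ((0.898039+0.055)/1.055)^2.4 ≈ 0.783538
R_lin = 0.036889, G_lin = 0.004391, B_lin = 0.783538
L = 0.2126×R + 0.7152×G + 0.0722×B
L = 0.2126×0.036889 + 0.7152×0.004391 + 0.0722×0.783538
L ≈ 0.067555


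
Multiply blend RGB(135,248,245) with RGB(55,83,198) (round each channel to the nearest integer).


Multiply: C = A×B/255, rounded to nearest integer
R: 135×55/255 = 7425/255 ≈ 29.118 → 29
G: 248×83/255 = 20584/255 ≈ 80.722 → 81
B: 245×198/255 = 48510/255 ≈ 190.235 → 190
= RGB(29, 81, 190)


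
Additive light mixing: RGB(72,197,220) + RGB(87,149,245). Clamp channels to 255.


Additive: each channel = min(255, C₁+C₂)
R: 72+87 = 159 → 159
G: 197+149 = 346 → 255
B: 220+245 = 465 → 255
= RGB(159, 255, 255)


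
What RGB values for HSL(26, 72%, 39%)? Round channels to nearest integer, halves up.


H=26°, S=0.72, L=0.39
C = (1-|2L-1|)×S = (1-|-0.22|)×0.72 = 0.5616
H' = H/60 = 26/60 ≈ 0.4333; X = C×(1-|H' mod 2 - 1|) = 0.24336
m = L - C/2 = 0.39 - 0.2808 = 0.1092
Sector ⌊H'⌋ = 0 → (R',G',B') = (0.5616, 0.24336, 0.0)
RGB = ((R'+m)×255, (G'+m)×255, (B'+m)×255) = (171.054, 89.9028, 27.846)
Round half up → RGB(171, 90, 28)


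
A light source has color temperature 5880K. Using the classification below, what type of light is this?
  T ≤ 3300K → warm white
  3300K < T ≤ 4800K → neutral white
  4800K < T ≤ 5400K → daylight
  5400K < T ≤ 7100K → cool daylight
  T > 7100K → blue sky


Temperature: 5880K
5400K < 5880K ≤ 7100K → cool daylight
Classification: cool daylight


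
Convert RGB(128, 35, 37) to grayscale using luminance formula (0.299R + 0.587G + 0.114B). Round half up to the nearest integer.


Gray = 0.299×R + 0.587×G + 0.114×B
Gray = 0.299×128 + 0.587×35 + 0.114×37
Gray = 38.272 + 20.545 + 4.218
Gray = 63.035 → round half up → 63
Gray = 63


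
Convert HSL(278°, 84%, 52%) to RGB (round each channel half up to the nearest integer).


H=278°, S=0.84, L=0.52
C = (1-|2L-1|)×S = (1-|0.04|)×0.84 = 0.8064
H' = H/60 = 278/60 ≈ 4.6333; X = C×(1-|H' mod 2 - 1|) = 0.51072
m = L - C/2 = 0.52 - 0.4032 = 0.1168
Sector ⌊H'⌋ = 4 → (R',G',B') = (0.51072, 0.0, 0.8064)
RGB = ((R'+m)×255, (G'+m)×255, (B'+m)×255) = (160.0176, 29.784, 235.416)
Round half up → RGB(160, 30, 235)


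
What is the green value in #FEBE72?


Color: #FEBE72
R = FE = 254
G = BE = 190
B = 72 = 114
Green = 190


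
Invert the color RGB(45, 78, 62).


Invert: (255-R, 255-G, 255-B)
R: 255-45 = 210
G: 255-78 = 177
B: 255-62 = 193
= RGB(210, 177, 193)


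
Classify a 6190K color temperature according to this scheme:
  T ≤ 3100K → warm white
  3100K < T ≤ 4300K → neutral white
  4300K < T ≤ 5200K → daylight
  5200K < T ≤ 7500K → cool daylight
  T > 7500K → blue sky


Temperature: 6190K
5200K < 6190K ≤ 7500K → cool daylight
Classification: cool daylight


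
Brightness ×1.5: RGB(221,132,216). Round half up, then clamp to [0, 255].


Multiply each channel by 1.5, round half up, clamp to [0, 255]
R: 221×1.5 = 331.5 → round → 332 → clamp → 255
G: 132×1.5 = 198
B: 216×1.5 = 324 → clamp → 255
= RGB(255, 198, 255)


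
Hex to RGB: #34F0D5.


34 → 52 (R)
F0 → 240 (G)
D5 → 213 (B)
= RGB(52, 240, 213)


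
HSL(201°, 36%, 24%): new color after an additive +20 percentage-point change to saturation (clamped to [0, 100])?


Original S = 36%
Adjustment = +20 percentage points
New S = 36 + (20) = 56
Clamp to [0, 100] → 56
= HSL(201°, 56%, 24%)


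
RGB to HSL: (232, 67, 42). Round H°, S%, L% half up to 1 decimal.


Normalize: R'=232/255≈0.9098, G'=67/255≈0.2627, B'=42/255≈0.1647
Max=232/255, Min=42/255, Δ=Max-Min=190/255
L = (Max+Min)/2 = (232+42)/510 = 274/510 = 0.53725… → L = 53.7%
L > 0.5 → S = Δ/(2-Max-Min) = 190/(510-232-42) = 190/236 = 0.80508… → S = 80.5%
(the 1/255 factors cancel in S and H, so raw channel differences can be used)
Max is R' → H = 60 × (((G-B)/Δ) mod 6) = 60 × (((67-42)/190) mod 6)
  25/190 = 0.1315…
  H = 60 × 0.1315… = 7.894…° → H = 7.9°
= HSL(7.9°, 80.5%, 53.7%)


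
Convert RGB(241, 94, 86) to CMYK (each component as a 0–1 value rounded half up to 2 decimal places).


R'=241/255≈0.9451, G'=94/255≈0.3686, B'=86/255≈0.3373
K = 1 - max(R',G',B') = 1 - 241/255 = 14/255 = 0.05490… → 0.05
(1-R'-K)/(1-K) simplifies to (max-R)/max with max = 241:
C = (241-241)/241 = 0/241 = 0 → 0.00
M = (241-94)/241 = 147/241 = 0.60995… → 0.61
Y = (241-86)/241 = 155/241 = 0.64315… → 0.64
= CMYK(0.00, 0.61, 0.64, 0.05)


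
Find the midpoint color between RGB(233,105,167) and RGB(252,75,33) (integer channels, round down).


Midpoint: each channel = ⌊(C₁+C₂)/2⌋
R: ⌊(233+252)/2⌋ = 242
G: ⌊(105+75)/2⌋ = 90
B: ⌊(167+33)/2⌋ = 100
= RGB(242, 90, 100)


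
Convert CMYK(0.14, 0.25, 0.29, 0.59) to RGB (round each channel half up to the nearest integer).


R = 255 × (1-C) × (1-K) = 255 × 0.86 × 0.41 = 89.913 → 90
G = 255 × (1-M) × (1-K) = 255 × 0.75 × 0.41 = 78.4125 → 78
B = 255 × (1-Y) × (1-K) = 255 × 0.71 × 0.41 = 74.2305 → 74
= RGB(90, 78, 74)


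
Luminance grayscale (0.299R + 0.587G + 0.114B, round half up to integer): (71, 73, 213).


Gray = 0.299×R + 0.587×G + 0.114×B
Gray = 0.299×71 + 0.587×73 + 0.114×213
Gray = 21.229 + 42.851 + 24.282
Gray = 88.362 → round half up → 88
Gray = 88


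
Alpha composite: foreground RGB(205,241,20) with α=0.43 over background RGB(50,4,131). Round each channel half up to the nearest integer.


C = α×F + (1-α)×B, with 1-α = 0.57
R: 0.43×205 + 0.57×50 = 88.15 + 28.50 = 116.65 → 117
G: 0.43×241 + 0.57×4 = 103.63 + 2.28 = 105.91 → 106
B: 0.43×20 + 0.57×131 = 8.60 + 74.67 = 83.27 → 83
= RGB(117, 106, 83)


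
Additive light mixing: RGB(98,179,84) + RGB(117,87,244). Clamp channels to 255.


Additive: each channel = min(255, C₁+C₂)
R: 98+117 = 215 → 215
G: 179+87 = 266 → 255
B: 84+244 = 328 → 255
= RGB(215, 255, 255)


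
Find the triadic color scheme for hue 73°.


Triadic: equally spaced at 120° intervals
H1 = 73°
H2 = (73 + 120) mod 360 = 193°
H3 = (73 + 240) mod 360 = 313°
Triadic = 73°, 193°, 313°


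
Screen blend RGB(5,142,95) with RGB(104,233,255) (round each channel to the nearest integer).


Screen: C = 255 - (255-A)×(255-B)/255, rounded to nearest integer
R: 255 - (255-5)×(255-104)/255 = 255 - 37750/255 ≈ 255 - 148.039 = 106.961 → 107
G: 255 - (255-142)×(255-233)/255 = 255 - 2486/255 ≈ 255 - 9.749 = 245.251 → 245
B: 255 - (255-95)×(255-255)/255 = 255 - 0/255 ≈ 255 - 0.000 = 255.000 → 255
= RGB(107, 245, 255)


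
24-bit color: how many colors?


Colors = 2^bits = 2^24
= 16,777,216 colors


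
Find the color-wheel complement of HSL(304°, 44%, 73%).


Complement = opposite side of color wheel = hue + 180°
H' = (304 + 180) mod 360 = 124°
S and L unchanged.
= HSL(124°, 44%, 73%)


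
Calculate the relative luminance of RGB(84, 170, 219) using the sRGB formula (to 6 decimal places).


Linearize each channel (sRGB transfer function): c = v/255; c_lin = c/12.92 if c ≤ 0.04045, else ((c+0.055)/1.055)^2.4
  R: 84/255 ≈ 0.329412 > 0.04045 → ((0.329412+0.055)/1.055)^2.4 ≈ 0.088656
  G: 170/255 ≈ 0.666667 > 0.04045 → ((0.666667+0.055)/1.055)^2.4 ≈ 0.401978
  B: 219/255 ≈ 0.858824 > 0.04045 → ((0.858824+0.055)/1.055)^2.4 ≈ 0.708376
R_lin = 0.088656, G_lin = 0.401978, B_lin = 0.708376
L = 0.2126×R + 0.7152×G + 0.0722×B
L = 0.2126×0.088656 + 0.7152×0.401978 + 0.0722×0.708376
L ≈ 0.357487


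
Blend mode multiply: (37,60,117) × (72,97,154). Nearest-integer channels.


Multiply: C = A×B/255, rounded to nearest integer
R: 37×72/255 = 2664/255 ≈ 10.447 → 10
G: 60×97/255 = 5820/255 ≈ 22.824 → 23
B: 117×154/255 = 18018/255 ≈ 70.659 → 71
= RGB(10, 23, 71)


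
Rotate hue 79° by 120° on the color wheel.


New hue = (H + rotation) mod 360
New hue = (79 + 120) mod 360
= 199 mod 360
= 199°


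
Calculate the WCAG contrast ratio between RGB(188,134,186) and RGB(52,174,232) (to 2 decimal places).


Linearize each sRGB channel c=v/255: c/12.92 if c ≤ 0.04045 else ((c+0.055)/1.055)^2.4
L = 0.2126×R_lin + 0.7152×G_lin + 0.0722×B_lin
Color 1 (188,134,186):
  R=188: 188/255≈0.7373 > 0.04045 → ((0.7373+0.055)/1.055)^2.4 ≈ 0.50289
  G=134: 134/255≈0.5255 > 0.04045 → ((0.5255+0.055)/1.055)^2.4 ≈ 0.23840
  B=186: 186/255≈0.7294 > 0.04045 → ((0.7294+0.055)/1.055)^2.4 ≈ 0.49102
  L1 = 0.2126×0.50289 + 0.7152×0.23840 + 0.0722×0.49102 ≈ 0.31287
Color 2 (52,174,232):
  R=52: 52/255≈0.2039 > 0.04045 → ((0.2039+0.055)/1.055)^2.4 ≈ 0.03434
  G=174: 174/255≈0.6824 > 0.04045 → ((0.6824+0.055)/1.055)^2.4 ≈ 0.42327
  B=232: 232/255≈0.9098 > 0.04045 → ((0.9098+0.055)/1.055)^2.4 ≈ 0.80695
  L2 = 0.2126×0.03434 + 0.7152×0.42327 + 0.0722×0.80695 ≈ 0.36828
Lighter = 0.36828, Darker = 0.31287
Ratio = (L_lighter + 0.05) / (L_darker + 0.05)
Ratio = (0.36828 + 0.05) / (0.31287 + 0.05) = 0.41828 / 0.36287 ≈ 1.1527
Ratio ≈ 1.15:1


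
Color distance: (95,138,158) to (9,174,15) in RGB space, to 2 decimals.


d = √[(R₁-R₂)² + (G₁-G₂)² + (B₁-B₂)²]
d = √[(95-9)² + (138-174)² + (158-15)²]
d = √[7396 + 1296 + 20449]
d = √29141
d ≈ 170.71


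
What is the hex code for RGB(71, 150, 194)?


R = 71 → 47 (hex)
G = 150 → 96 (hex)
B = 194 → C2 (hex)
Hex = #4796C2


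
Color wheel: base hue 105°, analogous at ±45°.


Base hue: 105°
Left analog: (105 - 45) mod 360 = 60°
Right analog: (105 + 45) mod 360 = 150°
Analogous hues = 60° and 150°


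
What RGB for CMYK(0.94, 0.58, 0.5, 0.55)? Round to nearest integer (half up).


R = 255 × (1-C) × (1-K) = 255 × 0.06 × 0.45 = 6.885 → 7
G = 255 × (1-M) × (1-K) = 255 × 0.42 × 0.45 = 48.195 → 48
B = 255 × (1-Y) × (1-K) = 255 × 0.50 × 0.45 = 57.375 → 57
= RGB(7, 48, 57)


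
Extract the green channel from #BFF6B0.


Color: #BFF6B0
R = BF = 191
G = F6 = 246
B = B0 = 176
Green = 246


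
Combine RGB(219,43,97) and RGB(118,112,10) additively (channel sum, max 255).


Additive: each channel = min(255, C₁+C₂)
R: 219+118 = 337 → 255
G: 43+112 = 155 → 155
B: 97+10 = 107 → 107
= RGB(255, 155, 107)


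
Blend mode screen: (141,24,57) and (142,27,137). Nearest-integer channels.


Screen: C = 255 - (255-A)×(255-B)/255, rounded to nearest integer
R: 255 - (255-141)×(255-142)/255 = 255 - 12882/255 ≈ 255 - 50.518 = 204.482 → 204
G: 255 - (255-24)×(255-27)/255 = 255 - 52668/255 ≈ 255 - 206.541 = 48.459 → 48
B: 255 - (255-57)×(255-137)/255 = 255 - 23364/255 ≈ 255 - 91.624 = 163.376 → 163
= RGB(204, 48, 163)


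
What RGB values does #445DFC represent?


44 → 68 (R)
5D → 93 (G)
FC → 252 (B)
= RGB(68, 93, 252)


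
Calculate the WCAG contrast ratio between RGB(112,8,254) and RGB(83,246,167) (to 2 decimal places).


Linearize each sRGB channel c=v/255: c/12.92 if c ≤ 0.04045 else ((c+0.055)/1.055)^2.4
L = 0.2126×R_lin + 0.7152×G_lin + 0.0722×B_lin
Color 1 (112,8,254):
  R=112: 112/255≈0.4392 > 0.04045 → ((0.4392+0.055)/1.055)^2.4 ≈ 0.16203
  G=8: 8/255≈0.0314 ≤ 0.04045 → 0.0314/12.92 ≈ 0.00243
  B=254: 254/255≈0.9961 > 0.04045 → ((0.9961+0.055)/1.055)^2.4 ≈ 0.99110
  L1 = 0.2126×0.16203 + 0.7152×0.00243 + 0.0722×0.99110 ≈ 0.10774
Color 2 (83,246,167):
  R=83: 83/255≈0.3255 > 0.04045 → ((0.3255+0.055)/1.055)^2.4 ≈ 0.08650
  G=246: 246/255≈0.9647 > 0.04045 → ((0.9647+0.055)/1.055)^2.4 ≈ 0.92158
  B=167: 167/255≈0.6549 > 0.04045 → ((0.6549+0.055)/1.055)^2.4 ≈ 0.38643
  L2 = 0.2126×0.08650 + 0.7152×0.92158 + 0.0722×0.38643 ≈ 0.70541
Lighter = 0.70541, Darker = 0.10774
Ratio = (L_lighter + 0.05) / (L_darker + 0.05)
Ratio = (0.70541 + 0.05) / (0.10774 + 0.05) = 0.75541 / 0.15774 ≈ 4.7889
Ratio ≈ 4.79:1


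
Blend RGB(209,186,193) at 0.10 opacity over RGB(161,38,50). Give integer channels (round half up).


C = α×F + (1-α)×B, with 1-α = 0.90
R: 0.10×209 + 0.90×161 = 20.90 + 144.90 = 165.80 → 166
G: 0.10×186 + 0.90×38 = 18.60 + 34.20 = 52.80 → 53
B: 0.10×193 + 0.90×50 = 19.30 + 45.00 = 64.30 → 64
= RGB(166, 53, 64)


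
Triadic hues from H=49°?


Triadic: equally spaced at 120° intervals
H1 = 49°
H2 = (49 + 120) mod 360 = 169°
H3 = (49 + 240) mod 360 = 289°
Triadic = 49°, 169°, 289°


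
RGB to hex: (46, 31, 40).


R = 46 → 2E (hex)
G = 31 → 1F (hex)
B = 40 → 28 (hex)
Hex = #2E1F28


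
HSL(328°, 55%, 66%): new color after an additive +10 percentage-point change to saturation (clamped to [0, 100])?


Original S = 55%
Adjustment = +10 percentage points
New S = 55 + (10) = 65
Clamp to [0, 100] → 65
= HSL(328°, 65%, 66%)


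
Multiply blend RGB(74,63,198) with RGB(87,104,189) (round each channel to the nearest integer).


Multiply: C = A×B/255, rounded to nearest integer
R: 74×87/255 = 6438/255 ≈ 25.247 → 25
G: 63×104/255 = 6552/255 ≈ 25.694 → 26
B: 198×189/255 = 37422/255 ≈ 146.753 → 147
= RGB(25, 26, 147)


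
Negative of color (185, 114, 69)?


Invert: (255-R, 255-G, 255-B)
R: 255-185 = 70
G: 255-114 = 141
B: 255-69 = 186
= RGB(70, 141, 186)


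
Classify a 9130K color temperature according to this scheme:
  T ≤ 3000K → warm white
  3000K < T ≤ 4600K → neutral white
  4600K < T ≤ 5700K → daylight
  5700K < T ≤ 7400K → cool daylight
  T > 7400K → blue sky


Temperature: 9130K
9130K > 7400K → blue sky
Classification: blue sky


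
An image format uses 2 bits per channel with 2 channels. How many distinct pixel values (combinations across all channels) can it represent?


Total bits = 2 bits/channel × 2 channels = 4 bits
Distinct pixel values = 2^4
= 16 pixel values


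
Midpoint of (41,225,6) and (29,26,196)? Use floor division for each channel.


Midpoint: each channel = ⌊(C₁+C₂)/2⌋
R: ⌊(41+29)/2⌋ = 35
G: ⌊(225+26)/2⌋ = 125
B: ⌊(6+196)/2⌋ = 101
= RGB(35, 125, 101)


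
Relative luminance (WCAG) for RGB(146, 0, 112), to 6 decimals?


Linearize each channel (sRGB transfer function): c = v/255; c_lin = c/12.92 if c ≤ 0.04045, else ((c+0.055)/1.055)^2.4
  R: 146/255 ≈ 0.572549 > 0.04045 → ((0.572549+0.055)/1.055)^2.4 ≈ 0.287441
  G: 0/255 ≈ 0.000000 ≤ 0.04045 → 0.000000/12.92 ≈ 0.000000
  B: 112/255 ≈ 0.439216 > 0.04045 → ((0.439216+0.055)/1.055)^2.4 ≈ 0.162029
R_lin = 0.287441, G_lin = 0.000000, B_lin = 0.162029
L = 0.2126×R + 0.7152×G + 0.0722×B
L = 0.2126×0.287441 + 0.7152×0.000000 + 0.0722×0.162029
L ≈ 0.072808


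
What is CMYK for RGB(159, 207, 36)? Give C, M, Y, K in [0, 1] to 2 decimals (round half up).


R'=159/255≈0.6235, G'=207/255≈0.8118, B'=36/255≈0.1412
K = 1 - max(R',G',B') = 1 - 207/255 = 48/255 = 0.18823… → 0.19
(1-R'-K)/(1-K) simplifies to (max-R)/max with max = 207:
C = (207-159)/207 = 48/207 = 0.23188… → 0.23
M = (207-207)/207 = 0/207 = 0 → 0.00
Y = (207-36)/207 = 171/207 = 0.82608… → 0.83
= CMYK(0.23, 0.00, 0.83, 0.19)
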